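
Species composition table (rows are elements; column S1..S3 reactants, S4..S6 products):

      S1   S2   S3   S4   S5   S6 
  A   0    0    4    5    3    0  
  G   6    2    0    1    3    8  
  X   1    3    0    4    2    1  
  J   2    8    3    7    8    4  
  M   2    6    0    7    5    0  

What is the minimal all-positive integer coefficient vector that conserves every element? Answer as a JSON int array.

Coefficients: [4, 4, 5, 1, 5, 2]

A: 4·0+4·0+5·4 = 20 | 1·5+5·3+2·0 = 20
G: 4·6+4·2+5·0 = 32 | 1·1+5·3+2·8 = 32
X: 4·1+4·3+5·0 = 16 | 1·4+5·2+2·1 = 16
J: 4·2+4·8+5·3 = 55 | 1·7+5·8+2·4 = 55
M: 4·2+4·6+5·0 = 32 | 1·7+5·5+2·0 = 32
gcd(4,4,5,1,5,2) = 1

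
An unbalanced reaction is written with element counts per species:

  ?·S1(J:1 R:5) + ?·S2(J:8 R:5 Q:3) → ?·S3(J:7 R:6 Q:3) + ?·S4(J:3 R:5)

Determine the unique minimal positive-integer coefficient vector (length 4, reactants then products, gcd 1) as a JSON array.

J: 4·1+5·8 = 44 | 5·7+3·3 = 44
R: 4·5+5·5 = 45 | 5·6+3·5 = 45
Q: 4·0+5·3 = 15 | 5·3+3·0 = 15
gcd(4,5,5,3) = 1

Coefficients: [4, 5, 5, 3]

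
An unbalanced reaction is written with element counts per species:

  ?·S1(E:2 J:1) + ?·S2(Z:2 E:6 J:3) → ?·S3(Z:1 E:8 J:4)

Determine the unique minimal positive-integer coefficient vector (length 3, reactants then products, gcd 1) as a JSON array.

Z: 5·0+1·2 = 2 | 2·1 = 2
E: 5·2+1·6 = 16 | 2·8 = 16
J: 5·1+1·3 = 8 | 2·4 = 8
gcd(5,1,2) = 1

Coefficients: [5, 1, 2]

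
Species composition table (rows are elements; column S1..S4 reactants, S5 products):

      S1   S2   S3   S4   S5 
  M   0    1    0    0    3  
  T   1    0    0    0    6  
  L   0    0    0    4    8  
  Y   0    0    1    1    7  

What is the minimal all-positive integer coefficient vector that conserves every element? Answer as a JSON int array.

M: 6·0+3·1+5·0+2·0 = 3 | 1·3 = 3
T: 6·1+3·0+5·0+2·0 = 6 | 1·6 = 6
L: 6·0+3·0+5·0+2·4 = 8 | 1·8 = 8
Y: 6·0+3·0+5·1+2·1 = 7 | 1·7 = 7
gcd(6,3,5,2,1) = 1

Coefficients: [6, 3, 5, 2, 1]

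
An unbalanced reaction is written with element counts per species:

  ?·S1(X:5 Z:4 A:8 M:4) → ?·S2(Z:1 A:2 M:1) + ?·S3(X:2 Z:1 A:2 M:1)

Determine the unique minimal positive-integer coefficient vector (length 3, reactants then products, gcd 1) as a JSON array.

X: 2·5 = 10 | 3·0+5·2 = 10
Z: 2·4 = 8 | 3·1+5·1 = 8
A: 2·8 = 16 | 3·2+5·2 = 16
M: 2·4 = 8 | 3·1+5·1 = 8
gcd(2,3,5) = 1

Coefficients: [2, 3, 5]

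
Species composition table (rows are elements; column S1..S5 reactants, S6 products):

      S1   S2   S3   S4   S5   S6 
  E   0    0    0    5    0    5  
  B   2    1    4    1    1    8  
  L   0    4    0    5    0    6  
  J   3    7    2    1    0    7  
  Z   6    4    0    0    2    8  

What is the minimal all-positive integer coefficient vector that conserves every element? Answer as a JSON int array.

Coefficients: [3, 1, 4, 4, 5, 4]

E: 3·0+1·0+4·0+4·5+5·0 = 20 | 4·5 = 20
B: 3·2+1·1+4·4+4·1+5·1 = 32 | 4·8 = 32
L: 3·0+1·4+4·0+4·5+5·0 = 24 | 4·6 = 24
J: 3·3+1·7+4·2+4·1+5·0 = 28 | 4·7 = 28
Z: 3·6+1·4+4·0+4·0+5·2 = 32 | 4·8 = 32
gcd(3,1,4,4,5,4) = 1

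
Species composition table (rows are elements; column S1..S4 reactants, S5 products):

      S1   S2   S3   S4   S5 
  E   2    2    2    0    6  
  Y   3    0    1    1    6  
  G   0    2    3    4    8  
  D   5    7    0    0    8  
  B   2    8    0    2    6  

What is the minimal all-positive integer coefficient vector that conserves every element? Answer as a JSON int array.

E: 5·2+1·2+6·2+3·0 = 24 | 4·6 = 24
Y: 5·3+1·0+6·1+3·1 = 24 | 4·6 = 24
G: 5·0+1·2+6·3+3·4 = 32 | 4·8 = 32
D: 5·5+1·7+6·0+3·0 = 32 | 4·8 = 32
B: 5·2+1·8+6·0+3·2 = 24 | 4·6 = 24
gcd(5,1,6,3,4) = 1

Coefficients: [5, 1, 6, 3, 4]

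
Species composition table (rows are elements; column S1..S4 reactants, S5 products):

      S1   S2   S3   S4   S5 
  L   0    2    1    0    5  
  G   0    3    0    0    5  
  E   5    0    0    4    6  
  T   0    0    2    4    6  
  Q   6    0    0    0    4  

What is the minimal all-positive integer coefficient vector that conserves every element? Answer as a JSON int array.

Coefficients: [2, 5, 5, 2, 3]

L: 2·0+5·2+5·1+2·0 = 15 | 3·5 = 15
G: 2·0+5·3+5·0+2·0 = 15 | 3·5 = 15
E: 2·5+5·0+5·0+2·4 = 18 | 3·6 = 18
T: 2·0+5·0+5·2+2·4 = 18 | 3·6 = 18
Q: 2·6+5·0+5·0+2·0 = 12 | 3·4 = 12
gcd(2,5,5,2,3) = 1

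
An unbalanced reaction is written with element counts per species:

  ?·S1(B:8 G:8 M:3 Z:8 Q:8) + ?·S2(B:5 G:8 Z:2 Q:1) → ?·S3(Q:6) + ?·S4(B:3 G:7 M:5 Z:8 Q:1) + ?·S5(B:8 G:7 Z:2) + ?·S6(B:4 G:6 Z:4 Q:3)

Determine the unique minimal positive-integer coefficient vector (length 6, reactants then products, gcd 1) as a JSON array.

B: 5·8+5·5 = 65 | 5·0+3·3+5·8+4·4 = 65
G: 5·8+5·8 = 80 | 5·0+3·7+5·7+4·6 = 80
M: 5·3+5·0 = 15 | 5·0+3·5+5·0+4·0 = 15
Z: 5·8+5·2 = 50 | 5·0+3·8+5·2+4·4 = 50
Q: 5·8+5·1 = 45 | 5·6+3·1+5·0+4·3 = 45
gcd(5,5,5,3,5,4) = 1

Coefficients: [5, 5, 5, 3, 5, 4]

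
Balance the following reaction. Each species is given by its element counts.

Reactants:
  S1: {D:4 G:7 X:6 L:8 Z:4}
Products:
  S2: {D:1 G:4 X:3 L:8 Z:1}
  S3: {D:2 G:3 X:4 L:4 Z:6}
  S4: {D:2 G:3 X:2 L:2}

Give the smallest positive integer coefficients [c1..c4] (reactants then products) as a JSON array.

Coefficients: [5, 2, 3, 6]

D: 5·4 = 20 | 2·1+3·2+6·2 = 20
G: 5·7 = 35 | 2·4+3·3+6·3 = 35
X: 5·6 = 30 | 2·3+3·4+6·2 = 30
L: 5·8 = 40 | 2·8+3·4+6·2 = 40
Z: 5·4 = 20 | 2·1+3·6+6·0 = 20
gcd(5,2,3,6) = 1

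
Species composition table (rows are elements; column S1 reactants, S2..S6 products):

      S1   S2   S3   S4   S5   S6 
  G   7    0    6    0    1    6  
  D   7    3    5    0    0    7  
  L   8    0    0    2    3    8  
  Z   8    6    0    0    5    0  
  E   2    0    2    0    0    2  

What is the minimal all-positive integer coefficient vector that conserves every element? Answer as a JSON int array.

G: 4·7 = 28 | 2·0+3·6+6·0+4·1+1·6 = 28
D: 4·7 = 28 | 2·3+3·5+6·0+4·0+1·7 = 28
L: 4·8 = 32 | 2·0+3·0+6·2+4·3+1·8 = 32
Z: 4·8 = 32 | 2·6+3·0+6·0+4·5+1·0 = 32
E: 4·2 = 8 | 2·0+3·2+6·0+4·0+1·2 = 8
gcd(4,2,3,6,4,1) = 1

Coefficients: [4, 2, 3, 6, 4, 1]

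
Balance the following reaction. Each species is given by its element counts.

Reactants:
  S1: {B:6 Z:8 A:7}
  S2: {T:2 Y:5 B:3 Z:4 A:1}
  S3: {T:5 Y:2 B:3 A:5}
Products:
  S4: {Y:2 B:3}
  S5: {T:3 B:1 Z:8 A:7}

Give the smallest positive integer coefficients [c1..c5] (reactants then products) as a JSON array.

T: 2·0+2·2+1·5 = 9 | 6·0+3·3 = 9
Y: 2·0+2·5+1·2 = 12 | 6·2+3·0 = 12
B: 2·6+2·3+1·3 = 21 | 6·3+3·1 = 21
Z: 2·8+2·4+1·0 = 24 | 6·0+3·8 = 24
A: 2·7+2·1+1·5 = 21 | 6·0+3·7 = 21
gcd(2,2,1,6,3) = 1

Coefficients: [2, 2, 1, 6, 3]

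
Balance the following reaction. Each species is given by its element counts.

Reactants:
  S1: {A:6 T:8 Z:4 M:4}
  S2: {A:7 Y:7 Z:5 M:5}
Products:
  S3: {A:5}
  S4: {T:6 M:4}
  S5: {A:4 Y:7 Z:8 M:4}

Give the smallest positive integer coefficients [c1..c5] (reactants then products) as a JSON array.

A: 3·6+4·7 = 46 | 6·5+4·0+4·4 = 46
T: 3·8+4·0 = 24 | 6·0+4·6+4·0 = 24
Y: 3·0+4·7 = 28 | 6·0+4·0+4·7 = 28
Z: 3·4+4·5 = 32 | 6·0+4·0+4·8 = 32
M: 3·4+4·5 = 32 | 6·0+4·4+4·4 = 32
gcd(3,4,6,4,4) = 1

Coefficients: [3, 4, 6, 4, 4]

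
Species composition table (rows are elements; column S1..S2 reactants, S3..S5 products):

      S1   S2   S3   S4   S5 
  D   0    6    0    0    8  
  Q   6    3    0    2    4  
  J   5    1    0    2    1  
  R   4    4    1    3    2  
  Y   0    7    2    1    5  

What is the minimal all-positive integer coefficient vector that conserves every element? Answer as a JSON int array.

D: 1·0+4·6 = 24 | 5·0+3·0+3·8 = 24
Q: 1·6+4·3 = 18 | 5·0+3·2+3·4 = 18
J: 1·5+4·1 = 9 | 5·0+3·2+3·1 = 9
R: 1·4+4·4 = 20 | 5·1+3·3+3·2 = 20
Y: 1·0+4·7 = 28 | 5·2+3·1+3·5 = 28
gcd(1,4,5,3,3) = 1

Coefficients: [1, 4, 5, 3, 3]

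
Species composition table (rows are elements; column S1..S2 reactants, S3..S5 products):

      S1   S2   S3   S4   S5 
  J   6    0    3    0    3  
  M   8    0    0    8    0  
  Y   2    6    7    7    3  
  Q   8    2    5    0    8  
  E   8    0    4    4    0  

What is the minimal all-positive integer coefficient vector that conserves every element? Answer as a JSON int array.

J: 2·6+5·0 = 12 | 2·3+2·0+2·3 = 12
M: 2·8+5·0 = 16 | 2·0+2·8+2·0 = 16
Y: 2·2+5·6 = 34 | 2·7+2·7+2·3 = 34
Q: 2·8+5·2 = 26 | 2·5+2·0+2·8 = 26
E: 2·8+5·0 = 16 | 2·4+2·4+2·0 = 16
gcd(2,5,2,2,2) = 1

Coefficients: [2, 5, 2, 2, 2]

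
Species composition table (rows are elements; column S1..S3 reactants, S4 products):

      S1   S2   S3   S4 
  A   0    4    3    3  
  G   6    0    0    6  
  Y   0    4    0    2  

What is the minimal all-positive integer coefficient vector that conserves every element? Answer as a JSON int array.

A: 6·0+3·4+2·3 = 18 | 6·3 = 18
G: 6·6+3·0+2·0 = 36 | 6·6 = 36
Y: 6·0+3·4+2·0 = 12 | 6·2 = 12
gcd(6,3,2,6) = 1

Coefficients: [6, 3, 2, 6]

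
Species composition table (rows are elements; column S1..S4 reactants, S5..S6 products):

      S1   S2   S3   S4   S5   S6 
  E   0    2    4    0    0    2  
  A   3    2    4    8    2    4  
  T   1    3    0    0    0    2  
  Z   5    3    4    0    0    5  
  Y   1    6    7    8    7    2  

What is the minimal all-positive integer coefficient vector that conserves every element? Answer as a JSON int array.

Coefficients: [2, 2, 1, 1, 3, 4]

E: 2·0+2·2+1·4+1·0 = 8 | 3·0+4·2 = 8
A: 2·3+2·2+1·4+1·8 = 22 | 3·2+4·4 = 22
T: 2·1+2·3+1·0+1·0 = 8 | 3·0+4·2 = 8
Z: 2·5+2·3+1·4+1·0 = 20 | 3·0+4·5 = 20
Y: 2·1+2·6+1·7+1·8 = 29 | 3·7+4·2 = 29
gcd(2,2,1,1,3,4) = 1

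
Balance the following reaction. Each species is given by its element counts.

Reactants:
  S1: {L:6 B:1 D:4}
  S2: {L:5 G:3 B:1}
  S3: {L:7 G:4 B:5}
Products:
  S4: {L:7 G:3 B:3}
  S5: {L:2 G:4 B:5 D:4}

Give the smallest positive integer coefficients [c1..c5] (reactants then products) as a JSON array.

Coefficients: [1, 2, 4, 6, 1]

L: 1·6+2·5+4·7 = 44 | 6·7+1·2 = 44
G: 1·0+2·3+4·4 = 22 | 6·3+1·4 = 22
B: 1·1+2·1+4·5 = 23 | 6·3+1·5 = 23
D: 1·4+2·0+4·0 = 4 | 6·0+1·4 = 4
gcd(1,2,4,6,1) = 1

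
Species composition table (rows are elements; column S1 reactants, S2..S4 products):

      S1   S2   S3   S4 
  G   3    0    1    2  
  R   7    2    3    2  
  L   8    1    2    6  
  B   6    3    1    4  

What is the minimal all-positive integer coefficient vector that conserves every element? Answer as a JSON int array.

G: 4·3 = 12 | 2·0+6·1+3·2 = 12
R: 4·7 = 28 | 2·2+6·3+3·2 = 28
L: 4·8 = 32 | 2·1+6·2+3·6 = 32
B: 4·6 = 24 | 2·3+6·1+3·4 = 24
gcd(4,2,6,3) = 1

Coefficients: [4, 2, 6, 3]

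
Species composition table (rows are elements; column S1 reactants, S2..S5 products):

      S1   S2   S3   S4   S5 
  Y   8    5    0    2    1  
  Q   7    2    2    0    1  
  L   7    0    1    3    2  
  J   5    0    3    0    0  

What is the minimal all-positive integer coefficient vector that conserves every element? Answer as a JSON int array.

Y: 3·8 = 24 | 3·5+5·0+2·2+5·1 = 24
Q: 3·7 = 21 | 3·2+5·2+2·0+5·1 = 21
L: 3·7 = 21 | 3·0+5·1+2·3+5·2 = 21
J: 3·5 = 15 | 3·0+5·3+2·0+5·0 = 15
gcd(3,3,5,2,5) = 1

Coefficients: [3, 3, 5, 2, 5]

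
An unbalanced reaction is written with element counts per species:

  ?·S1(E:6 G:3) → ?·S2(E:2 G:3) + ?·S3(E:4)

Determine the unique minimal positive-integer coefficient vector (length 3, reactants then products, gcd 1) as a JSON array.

E: 1·6 = 6 | 1·2+1·4 = 6
G: 1·3 = 3 | 1·3+1·0 = 3
gcd(1,1,1) = 1

Coefficients: [1, 1, 1]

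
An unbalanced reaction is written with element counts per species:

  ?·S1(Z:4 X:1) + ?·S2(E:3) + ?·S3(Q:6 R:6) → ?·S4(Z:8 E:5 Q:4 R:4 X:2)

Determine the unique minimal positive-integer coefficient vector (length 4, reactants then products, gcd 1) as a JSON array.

Z: 6·4+5·0+2·0 = 24 | 3·8 = 24
E: 6·0+5·3+2·0 = 15 | 3·5 = 15
Q: 6·0+5·0+2·6 = 12 | 3·4 = 12
R: 6·0+5·0+2·6 = 12 | 3·4 = 12
X: 6·1+5·0+2·0 = 6 | 3·2 = 6
gcd(6,5,2,3) = 1

Coefficients: [6, 5, 2, 3]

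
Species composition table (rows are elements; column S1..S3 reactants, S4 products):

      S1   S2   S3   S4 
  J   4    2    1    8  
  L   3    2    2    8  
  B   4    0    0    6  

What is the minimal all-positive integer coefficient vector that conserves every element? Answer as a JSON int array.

J: 6·4+1·2+6·1 = 32 | 4·8 = 32
L: 6·3+1·2+6·2 = 32 | 4·8 = 32
B: 6·4+1·0+6·0 = 24 | 4·6 = 24
gcd(6,1,6,4) = 1

Coefficients: [6, 1, 6, 4]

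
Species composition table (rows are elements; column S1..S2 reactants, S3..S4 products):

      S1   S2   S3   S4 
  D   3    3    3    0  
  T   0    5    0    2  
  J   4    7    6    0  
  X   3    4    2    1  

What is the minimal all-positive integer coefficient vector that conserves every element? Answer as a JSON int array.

D: 1·3+2·3 = 9 | 3·3+5·0 = 9
T: 1·0+2·5 = 10 | 3·0+5·2 = 10
J: 1·4+2·7 = 18 | 3·6+5·0 = 18
X: 1·3+2·4 = 11 | 3·2+5·1 = 11
gcd(1,2,3,5) = 1

Coefficients: [1, 2, 3, 5]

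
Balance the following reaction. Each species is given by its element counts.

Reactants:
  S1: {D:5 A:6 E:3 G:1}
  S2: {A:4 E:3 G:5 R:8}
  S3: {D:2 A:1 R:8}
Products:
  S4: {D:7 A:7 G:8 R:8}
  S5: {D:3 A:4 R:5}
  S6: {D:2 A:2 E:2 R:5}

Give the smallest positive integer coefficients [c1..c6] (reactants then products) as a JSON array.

D: 3·5+1·0+5·2 = 25 | 1·7+2·3+6·2 = 25
A: 3·6+1·4+5·1 = 27 | 1·7+2·4+6·2 = 27
E: 3·3+1·3+5·0 = 12 | 1·0+2·0+6·2 = 12
G: 3·1+1·5+5·0 = 8 | 1·8+2·0+6·0 = 8
R: 3·0+1·8+5·8 = 48 | 1·8+2·5+6·5 = 48
gcd(3,1,5,1,2,6) = 1

Coefficients: [3, 1, 5, 1, 2, 6]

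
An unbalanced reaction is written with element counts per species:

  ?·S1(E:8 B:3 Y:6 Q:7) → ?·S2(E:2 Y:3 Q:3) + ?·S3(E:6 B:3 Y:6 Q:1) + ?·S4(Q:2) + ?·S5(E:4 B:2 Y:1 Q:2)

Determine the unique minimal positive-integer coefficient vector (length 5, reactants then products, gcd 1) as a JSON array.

E: 6·8 = 48 | 6·2+2·6+5·0+6·4 = 48
B: 6·3 = 18 | 6·0+2·3+5·0+6·2 = 18
Y: 6·6 = 36 | 6·3+2·6+5·0+6·1 = 36
Q: 6·7 = 42 | 6·3+2·1+5·2+6·2 = 42
gcd(6,6,2,5,6) = 1

Coefficients: [6, 6, 2, 5, 6]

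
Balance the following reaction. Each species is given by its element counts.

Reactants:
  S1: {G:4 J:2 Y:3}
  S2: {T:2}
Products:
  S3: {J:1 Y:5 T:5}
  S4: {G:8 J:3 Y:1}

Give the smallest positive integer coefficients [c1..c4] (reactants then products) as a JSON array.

G: 4·4+5·0 = 16 | 2·0+2·8 = 16
J: 4·2+5·0 = 8 | 2·1+2·3 = 8
Y: 4·3+5·0 = 12 | 2·5+2·1 = 12
T: 4·0+5·2 = 10 | 2·5+2·0 = 10
gcd(4,5,2,2) = 1

Coefficients: [4, 5, 2, 2]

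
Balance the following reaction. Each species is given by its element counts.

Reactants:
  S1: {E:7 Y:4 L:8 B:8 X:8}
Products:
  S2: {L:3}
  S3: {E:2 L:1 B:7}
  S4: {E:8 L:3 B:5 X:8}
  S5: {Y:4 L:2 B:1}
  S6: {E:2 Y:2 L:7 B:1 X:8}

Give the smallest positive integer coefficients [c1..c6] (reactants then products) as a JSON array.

E: 6·7 = 42 | 3·0+3·2+4·8+5·0+2·2 = 42
Y: 6·4 = 24 | 3·0+3·0+4·0+5·4+2·2 = 24
L: 6·8 = 48 | 3·3+3·1+4·3+5·2+2·7 = 48
B: 6·8 = 48 | 3·0+3·7+4·5+5·1+2·1 = 48
X: 6·8 = 48 | 3·0+3·0+4·8+5·0+2·8 = 48
gcd(6,3,3,4,5,2) = 1

Coefficients: [6, 3, 3, 4, 5, 2]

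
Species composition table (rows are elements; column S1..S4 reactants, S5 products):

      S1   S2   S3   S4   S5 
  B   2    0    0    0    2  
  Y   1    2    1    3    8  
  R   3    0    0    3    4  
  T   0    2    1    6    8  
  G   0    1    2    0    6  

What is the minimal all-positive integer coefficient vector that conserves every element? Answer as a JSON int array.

B: 3·2+6·0+6·0+1·0 = 6 | 3·2 = 6
Y: 3·1+6·2+6·1+1·3 = 24 | 3·8 = 24
R: 3·3+6·0+6·0+1·3 = 12 | 3·4 = 12
T: 3·0+6·2+6·1+1·6 = 24 | 3·8 = 24
G: 3·0+6·1+6·2+1·0 = 18 | 3·6 = 18
gcd(3,6,6,1,3) = 1

Coefficients: [3, 6, 6, 1, 3]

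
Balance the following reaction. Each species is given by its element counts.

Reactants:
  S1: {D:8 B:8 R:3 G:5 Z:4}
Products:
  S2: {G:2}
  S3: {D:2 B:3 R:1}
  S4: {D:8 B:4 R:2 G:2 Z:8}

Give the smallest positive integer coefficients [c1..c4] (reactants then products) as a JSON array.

Coefficients: [2, 4, 4, 1]

D: 2·8 = 16 | 4·0+4·2+1·8 = 16
B: 2·8 = 16 | 4·0+4·3+1·4 = 16
R: 2·3 = 6 | 4·0+4·1+1·2 = 6
G: 2·5 = 10 | 4·2+4·0+1·2 = 10
Z: 2·4 = 8 | 4·0+4·0+1·8 = 8
gcd(2,4,4,1) = 1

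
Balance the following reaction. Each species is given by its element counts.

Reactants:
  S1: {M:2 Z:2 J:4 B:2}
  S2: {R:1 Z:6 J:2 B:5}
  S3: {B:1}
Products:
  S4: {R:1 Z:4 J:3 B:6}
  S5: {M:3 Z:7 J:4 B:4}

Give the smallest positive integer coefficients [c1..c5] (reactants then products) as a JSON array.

Coefficients: [3, 4, 6, 4, 2]

R: 3·0+4·1+6·0 = 4 | 4·1+2·0 = 4
M: 3·2+4·0+6·0 = 6 | 4·0+2·3 = 6
Z: 3·2+4·6+6·0 = 30 | 4·4+2·7 = 30
J: 3·4+4·2+6·0 = 20 | 4·3+2·4 = 20
B: 3·2+4·5+6·1 = 32 | 4·6+2·4 = 32
gcd(3,4,6,4,2) = 1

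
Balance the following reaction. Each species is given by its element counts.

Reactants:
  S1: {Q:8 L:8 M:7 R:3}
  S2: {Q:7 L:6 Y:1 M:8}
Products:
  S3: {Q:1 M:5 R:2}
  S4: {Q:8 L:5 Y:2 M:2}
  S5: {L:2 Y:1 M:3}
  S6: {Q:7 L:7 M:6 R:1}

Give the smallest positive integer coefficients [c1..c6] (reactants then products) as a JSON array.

Coefficients: [3, 3, 2, 1, 1, 5]

Q: 3·8+3·7 = 45 | 2·1+1·8+1·0+5·7 = 45
L: 3·8+3·6 = 42 | 2·0+1·5+1·2+5·7 = 42
Y: 3·0+3·1 = 3 | 2·0+1·2+1·1+5·0 = 3
M: 3·7+3·8 = 45 | 2·5+1·2+1·3+5·6 = 45
R: 3·3+3·0 = 9 | 2·2+1·0+1·0+5·1 = 9
gcd(3,3,2,1,1,5) = 1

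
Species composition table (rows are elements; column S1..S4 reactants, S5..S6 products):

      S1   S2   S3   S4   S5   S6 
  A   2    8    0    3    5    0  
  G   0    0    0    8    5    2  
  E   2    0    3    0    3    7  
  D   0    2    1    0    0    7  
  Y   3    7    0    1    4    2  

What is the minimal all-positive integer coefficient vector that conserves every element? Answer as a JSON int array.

A: 5·2+1·8+5·0+4·3 = 30 | 6·5+1·0 = 30
G: 5·0+1·0+5·0+4·8 = 32 | 6·5+1·2 = 32
E: 5·2+1·0+5·3+4·0 = 25 | 6·3+1·7 = 25
D: 5·0+1·2+5·1+4·0 = 7 | 6·0+1·7 = 7
Y: 5·3+1·7+5·0+4·1 = 26 | 6·4+1·2 = 26
gcd(5,1,5,4,6,1) = 1

Coefficients: [5, 1, 5, 4, 6, 1]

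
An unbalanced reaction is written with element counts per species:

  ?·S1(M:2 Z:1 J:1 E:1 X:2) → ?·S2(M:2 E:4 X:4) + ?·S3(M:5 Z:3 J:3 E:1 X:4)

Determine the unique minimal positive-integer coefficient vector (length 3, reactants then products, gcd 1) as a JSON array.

M: 6·2 = 12 | 1·2+2·5 = 12
Z: 6·1 = 6 | 1·0+2·3 = 6
J: 6·1 = 6 | 1·0+2·3 = 6
E: 6·1 = 6 | 1·4+2·1 = 6
X: 6·2 = 12 | 1·4+2·4 = 12
gcd(6,1,2) = 1

Coefficients: [6, 1, 2]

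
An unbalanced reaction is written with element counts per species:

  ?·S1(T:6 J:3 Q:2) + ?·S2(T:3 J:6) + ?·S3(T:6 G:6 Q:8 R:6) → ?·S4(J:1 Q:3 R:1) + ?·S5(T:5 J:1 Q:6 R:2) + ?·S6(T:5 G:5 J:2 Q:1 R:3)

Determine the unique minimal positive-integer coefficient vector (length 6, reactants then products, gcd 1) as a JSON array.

T: 1·6+3·3+5·6 = 45 | 6·0+3·5+6·5 = 45
G: 1·0+3·0+5·6 = 30 | 6·0+3·0+6·5 = 30
J: 1·3+3·6+5·0 = 21 | 6·1+3·1+6·2 = 21
Q: 1·2+3·0+5·8 = 42 | 6·3+3·6+6·1 = 42
R: 1·0+3·0+5·6 = 30 | 6·1+3·2+6·3 = 30
gcd(1,3,5,6,3,6) = 1

Coefficients: [1, 3, 5, 6, 3, 6]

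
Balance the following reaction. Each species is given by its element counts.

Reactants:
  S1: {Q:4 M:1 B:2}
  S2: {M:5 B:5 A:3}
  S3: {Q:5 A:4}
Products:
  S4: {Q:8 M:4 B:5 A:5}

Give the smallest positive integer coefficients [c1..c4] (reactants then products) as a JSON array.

Q: 5·4+3·0+4·5 = 40 | 5·8 = 40
M: 5·1+3·5+4·0 = 20 | 5·4 = 20
B: 5·2+3·5+4·0 = 25 | 5·5 = 25
A: 5·0+3·3+4·4 = 25 | 5·5 = 25
gcd(5,3,4,5) = 1

Coefficients: [5, 3, 4, 5]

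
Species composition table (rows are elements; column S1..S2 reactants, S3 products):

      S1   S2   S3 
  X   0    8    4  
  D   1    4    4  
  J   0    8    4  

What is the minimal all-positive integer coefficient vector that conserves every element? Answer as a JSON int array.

Coefficients: [4, 1, 2]

X: 4·0+1·8 = 8 | 2·4 = 8
D: 4·1+1·4 = 8 | 2·4 = 8
J: 4·0+1·8 = 8 | 2·4 = 8
gcd(4,1,2) = 1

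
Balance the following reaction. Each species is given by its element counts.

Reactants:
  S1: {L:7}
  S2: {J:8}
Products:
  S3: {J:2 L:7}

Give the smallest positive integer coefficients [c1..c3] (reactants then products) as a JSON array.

Coefficients: [4, 1, 4]

J: 4·0+1·8 = 8 | 4·2 = 8
L: 4·7+1·0 = 28 | 4·7 = 28
gcd(4,1,4) = 1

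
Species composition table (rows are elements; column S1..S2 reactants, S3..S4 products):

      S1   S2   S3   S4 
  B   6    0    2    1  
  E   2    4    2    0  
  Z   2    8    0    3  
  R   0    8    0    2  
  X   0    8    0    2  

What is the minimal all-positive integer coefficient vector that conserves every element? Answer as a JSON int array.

B: 2·6+1·0 = 12 | 4·2+4·1 = 12
E: 2·2+1·4 = 8 | 4·2+4·0 = 8
Z: 2·2+1·8 = 12 | 4·0+4·3 = 12
R: 2·0+1·8 = 8 | 4·0+4·2 = 8
X: 2·0+1·8 = 8 | 4·0+4·2 = 8
gcd(2,1,4,4) = 1

Coefficients: [2, 1, 4, 4]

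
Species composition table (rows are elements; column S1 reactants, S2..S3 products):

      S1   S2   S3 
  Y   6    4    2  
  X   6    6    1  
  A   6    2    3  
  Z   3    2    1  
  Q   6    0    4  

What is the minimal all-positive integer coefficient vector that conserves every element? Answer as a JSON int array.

Y: 4·6 = 24 | 3·4+6·2 = 24
X: 4·6 = 24 | 3·6+6·1 = 24
A: 4·6 = 24 | 3·2+6·3 = 24
Z: 4·3 = 12 | 3·2+6·1 = 12
Q: 4·6 = 24 | 3·0+6·4 = 24
gcd(4,3,6) = 1

Coefficients: [4, 3, 6]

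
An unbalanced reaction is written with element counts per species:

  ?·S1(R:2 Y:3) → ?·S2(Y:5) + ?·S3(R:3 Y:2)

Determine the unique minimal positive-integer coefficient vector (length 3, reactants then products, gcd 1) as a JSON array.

R: 3·2 = 6 | 1·0+2·3 = 6
Y: 3·3 = 9 | 1·5+2·2 = 9
gcd(3,1,2) = 1

Coefficients: [3, 1, 2]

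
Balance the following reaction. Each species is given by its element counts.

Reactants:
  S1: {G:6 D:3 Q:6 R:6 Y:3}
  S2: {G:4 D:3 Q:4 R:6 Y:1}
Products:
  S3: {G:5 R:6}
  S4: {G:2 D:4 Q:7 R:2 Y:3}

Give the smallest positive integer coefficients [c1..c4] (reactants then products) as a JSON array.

Coefficients: [5, 3, 6, 6]

G: 5·6+3·4 = 42 | 6·5+6·2 = 42
D: 5·3+3·3 = 24 | 6·0+6·4 = 24
Q: 5·6+3·4 = 42 | 6·0+6·7 = 42
R: 5·6+3·6 = 48 | 6·6+6·2 = 48
Y: 5·3+3·1 = 18 | 6·0+6·3 = 18
gcd(5,3,6,6) = 1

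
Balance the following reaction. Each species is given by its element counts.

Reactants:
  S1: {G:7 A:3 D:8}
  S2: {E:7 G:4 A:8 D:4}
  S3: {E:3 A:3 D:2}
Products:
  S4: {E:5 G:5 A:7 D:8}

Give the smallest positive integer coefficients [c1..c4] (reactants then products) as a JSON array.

E: 3·0+1·7+6·3 = 25 | 5·5 = 25
G: 3·7+1·4+6·0 = 25 | 5·5 = 25
A: 3·3+1·8+6·3 = 35 | 5·7 = 35
D: 3·8+1·4+6·2 = 40 | 5·8 = 40
gcd(3,1,6,5) = 1

Coefficients: [3, 1, 6, 5]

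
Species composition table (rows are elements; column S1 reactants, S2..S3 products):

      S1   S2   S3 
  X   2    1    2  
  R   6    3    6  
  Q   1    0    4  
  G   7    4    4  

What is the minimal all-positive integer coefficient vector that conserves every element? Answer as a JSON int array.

X: 4·2 = 8 | 6·1+1·2 = 8
R: 4·6 = 24 | 6·3+1·6 = 24
Q: 4·1 = 4 | 6·0+1·4 = 4
G: 4·7 = 28 | 6·4+1·4 = 28
gcd(4,6,1) = 1

Coefficients: [4, 6, 1]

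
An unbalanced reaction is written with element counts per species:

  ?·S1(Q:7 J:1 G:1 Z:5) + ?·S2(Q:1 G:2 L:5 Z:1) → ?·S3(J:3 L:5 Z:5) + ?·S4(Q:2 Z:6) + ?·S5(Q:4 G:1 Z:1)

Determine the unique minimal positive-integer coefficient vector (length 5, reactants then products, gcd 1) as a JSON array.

Coefficients: [3, 1, 1, 1, 5]

Q: 3·7+1·1 = 22 | 1·0+1·2+5·4 = 22
J: 3·1+1·0 = 3 | 1·3+1·0+5·0 = 3
G: 3·1+1·2 = 5 | 1·0+1·0+5·1 = 5
L: 3·0+1·5 = 5 | 1·5+1·0+5·0 = 5
Z: 3·5+1·1 = 16 | 1·5+1·6+5·1 = 16
gcd(3,1,1,1,5) = 1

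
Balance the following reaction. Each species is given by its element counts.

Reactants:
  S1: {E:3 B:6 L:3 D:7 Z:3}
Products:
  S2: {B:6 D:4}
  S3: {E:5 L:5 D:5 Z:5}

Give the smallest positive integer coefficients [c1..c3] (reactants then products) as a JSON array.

Coefficients: [5, 5, 3]

E: 5·3 = 15 | 5·0+3·5 = 15
B: 5·6 = 30 | 5·6+3·0 = 30
L: 5·3 = 15 | 5·0+3·5 = 15
D: 5·7 = 35 | 5·4+3·5 = 35
Z: 5·3 = 15 | 5·0+3·5 = 15
gcd(5,5,3) = 1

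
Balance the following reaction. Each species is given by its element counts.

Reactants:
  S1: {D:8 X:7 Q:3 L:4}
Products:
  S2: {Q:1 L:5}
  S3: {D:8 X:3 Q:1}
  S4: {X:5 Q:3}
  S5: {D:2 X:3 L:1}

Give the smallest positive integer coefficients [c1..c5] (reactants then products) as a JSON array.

Coefficients: [6, 4, 5, 3, 4]

D: 6·8 = 48 | 4·0+5·8+3·0+4·2 = 48
X: 6·7 = 42 | 4·0+5·3+3·5+4·3 = 42
Q: 6·3 = 18 | 4·1+5·1+3·3+4·0 = 18
L: 6·4 = 24 | 4·5+5·0+3·0+4·1 = 24
gcd(6,4,5,3,4) = 1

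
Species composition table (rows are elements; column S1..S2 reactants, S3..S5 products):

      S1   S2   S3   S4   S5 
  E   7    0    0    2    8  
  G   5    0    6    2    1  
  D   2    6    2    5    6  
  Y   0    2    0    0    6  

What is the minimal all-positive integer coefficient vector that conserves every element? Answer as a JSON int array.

Coefficients: [4, 6, 1, 6, 2]

E: 4·7+6·0 = 28 | 1·0+6·2+2·8 = 28
G: 4·5+6·0 = 20 | 1·6+6·2+2·1 = 20
D: 4·2+6·6 = 44 | 1·2+6·5+2·6 = 44
Y: 4·0+6·2 = 12 | 1·0+6·0+2·6 = 12
gcd(4,6,1,6,2) = 1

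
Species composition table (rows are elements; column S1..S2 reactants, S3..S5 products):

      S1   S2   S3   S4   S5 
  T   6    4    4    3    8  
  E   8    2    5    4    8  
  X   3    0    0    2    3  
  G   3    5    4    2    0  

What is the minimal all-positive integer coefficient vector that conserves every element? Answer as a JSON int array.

Coefficients: [5, 1, 2, 6, 1]

T: 5·6+1·4 = 34 | 2·4+6·3+1·8 = 34
E: 5·8+1·2 = 42 | 2·5+6·4+1·8 = 42
X: 5·3+1·0 = 15 | 2·0+6·2+1·3 = 15
G: 5·3+1·5 = 20 | 2·4+6·2+1·0 = 20
gcd(5,1,2,6,1) = 1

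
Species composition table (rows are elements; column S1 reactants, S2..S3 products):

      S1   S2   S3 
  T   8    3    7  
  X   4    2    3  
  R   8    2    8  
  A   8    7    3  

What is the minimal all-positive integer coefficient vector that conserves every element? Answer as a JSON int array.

T: 5·8 = 40 | 4·3+4·7 = 40
X: 5·4 = 20 | 4·2+4·3 = 20
R: 5·8 = 40 | 4·2+4·8 = 40
A: 5·8 = 40 | 4·7+4·3 = 40
gcd(5,4,4) = 1

Coefficients: [5, 4, 4]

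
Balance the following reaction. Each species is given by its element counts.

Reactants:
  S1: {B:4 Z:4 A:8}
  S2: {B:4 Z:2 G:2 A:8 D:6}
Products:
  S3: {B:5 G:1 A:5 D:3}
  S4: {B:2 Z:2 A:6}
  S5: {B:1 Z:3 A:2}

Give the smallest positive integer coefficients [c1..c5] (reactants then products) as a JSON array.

Coefficients: [5, 1, 2, 5, 4]

B: 5·4+1·4 = 24 | 2·5+5·2+4·1 = 24
Z: 5·4+1·2 = 22 | 2·0+5·2+4·3 = 22
G: 5·0+1·2 = 2 | 2·1+5·0+4·0 = 2
A: 5·8+1·8 = 48 | 2·5+5·6+4·2 = 48
D: 5·0+1·6 = 6 | 2·3+5·0+4·0 = 6
gcd(5,1,2,5,4) = 1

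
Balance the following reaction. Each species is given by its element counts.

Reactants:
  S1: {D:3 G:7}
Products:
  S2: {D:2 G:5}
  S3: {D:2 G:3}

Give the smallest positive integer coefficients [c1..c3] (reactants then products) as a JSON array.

D: 4·3 = 12 | 5·2+1·2 = 12
G: 4·7 = 28 | 5·5+1·3 = 28
gcd(4,5,1) = 1

Coefficients: [4, 5, 1]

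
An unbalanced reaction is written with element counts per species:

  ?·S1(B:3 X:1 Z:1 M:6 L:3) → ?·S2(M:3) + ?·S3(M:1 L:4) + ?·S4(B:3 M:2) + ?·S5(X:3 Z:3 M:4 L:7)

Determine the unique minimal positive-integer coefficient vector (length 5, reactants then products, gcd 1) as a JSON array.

Coefficients: [6, 5, 1, 6, 2]

B: 6·3 = 18 | 5·0+1·0+6·3+2·0 = 18
X: 6·1 = 6 | 5·0+1·0+6·0+2·3 = 6
Z: 6·1 = 6 | 5·0+1·0+6·0+2·3 = 6
M: 6·6 = 36 | 5·3+1·1+6·2+2·4 = 36
L: 6·3 = 18 | 5·0+1·4+6·0+2·7 = 18
gcd(6,5,1,6,2) = 1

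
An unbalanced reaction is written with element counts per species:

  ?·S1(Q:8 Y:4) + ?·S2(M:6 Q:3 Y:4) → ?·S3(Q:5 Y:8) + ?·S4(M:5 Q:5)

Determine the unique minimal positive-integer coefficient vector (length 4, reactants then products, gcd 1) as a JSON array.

M: 5·0+5·6 = 30 | 5·0+6·5 = 30
Q: 5·8+5·3 = 55 | 5·5+6·5 = 55
Y: 5·4+5·4 = 40 | 5·8+6·0 = 40
gcd(5,5,5,6) = 1

Coefficients: [5, 5, 5, 6]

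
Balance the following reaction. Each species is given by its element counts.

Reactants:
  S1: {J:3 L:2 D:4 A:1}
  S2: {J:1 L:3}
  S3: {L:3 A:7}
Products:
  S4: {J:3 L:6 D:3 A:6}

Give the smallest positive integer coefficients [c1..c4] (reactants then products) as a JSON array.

Coefficients: [3, 3, 3, 4]

J: 3·3+3·1+3·0 = 12 | 4·3 = 12
L: 3·2+3·3+3·3 = 24 | 4·6 = 24
D: 3·4+3·0+3·0 = 12 | 4·3 = 12
A: 3·1+3·0+3·7 = 24 | 4·6 = 24
gcd(3,3,3,4) = 1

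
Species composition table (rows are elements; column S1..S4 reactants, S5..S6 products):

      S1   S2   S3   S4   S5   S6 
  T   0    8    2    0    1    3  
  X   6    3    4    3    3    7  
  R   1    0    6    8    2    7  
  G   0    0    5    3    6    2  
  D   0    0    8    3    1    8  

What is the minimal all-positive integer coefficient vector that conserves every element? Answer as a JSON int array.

T: 3·0+1·8+5·2+1·0 = 18 | 3·1+5·3 = 18
X: 3·6+1·3+5·4+1·3 = 44 | 3·3+5·7 = 44
R: 3·1+1·0+5·6+1·8 = 41 | 3·2+5·7 = 41
G: 3·0+1·0+5·5+1·3 = 28 | 3·6+5·2 = 28
D: 3·0+1·0+5·8+1·3 = 43 | 3·1+5·8 = 43
gcd(3,1,5,1,3,5) = 1

Coefficients: [3, 1, 5, 1, 3, 5]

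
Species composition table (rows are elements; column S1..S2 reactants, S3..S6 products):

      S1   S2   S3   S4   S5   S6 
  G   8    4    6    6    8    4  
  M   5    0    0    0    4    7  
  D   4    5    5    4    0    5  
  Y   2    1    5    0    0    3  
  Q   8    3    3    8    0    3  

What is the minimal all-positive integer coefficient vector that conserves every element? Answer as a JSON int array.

Coefficients: [5, 4, 1, 5, 1, 3]

G: 5·8+4·4 = 56 | 1·6+5·6+1·8+3·4 = 56
M: 5·5+4·0 = 25 | 1·0+5·0+1·4+3·7 = 25
D: 5·4+4·5 = 40 | 1·5+5·4+1·0+3·5 = 40
Y: 5·2+4·1 = 14 | 1·5+5·0+1·0+3·3 = 14
Q: 5·8+4·3 = 52 | 1·3+5·8+1·0+3·3 = 52
gcd(5,4,1,5,1,3) = 1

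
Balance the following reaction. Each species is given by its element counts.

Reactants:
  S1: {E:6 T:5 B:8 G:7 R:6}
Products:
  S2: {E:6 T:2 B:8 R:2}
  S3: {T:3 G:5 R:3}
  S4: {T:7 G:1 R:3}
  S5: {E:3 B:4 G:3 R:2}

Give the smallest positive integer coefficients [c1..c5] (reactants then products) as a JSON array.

E: 4·6 = 24 | 2·6+3·0+1·0+4·3 = 24
T: 4·5 = 20 | 2·2+3·3+1·7+4·0 = 20
B: 4·8 = 32 | 2·8+3·0+1·0+4·4 = 32
G: 4·7 = 28 | 2·0+3·5+1·1+4·3 = 28
R: 4·6 = 24 | 2·2+3·3+1·3+4·2 = 24
gcd(4,2,3,1,4) = 1

Coefficients: [4, 2, 3, 1, 4]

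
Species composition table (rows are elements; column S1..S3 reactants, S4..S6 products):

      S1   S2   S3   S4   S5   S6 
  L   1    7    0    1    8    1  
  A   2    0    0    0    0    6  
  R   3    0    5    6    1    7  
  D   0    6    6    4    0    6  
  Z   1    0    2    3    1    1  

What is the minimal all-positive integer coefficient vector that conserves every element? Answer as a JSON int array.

Coefficients: [6, 1, 3, 3, 1, 2]

L: 6·1+1·7+3·0 = 13 | 3·1+1·8+2·1 = 13
A: 6·2+1·0+3·0 = 12 | 3·0+1·0+2·6 = 12
R: 6·3+1·0+3·5 = 33 | 3·6+1·1+2·7 = 33
D: 6·0+1·6+3·6 = 24 | 3·4+1·0+2·6 = 24
Z: 6·1+1·0+3·2 = 12 | 3·3+1·1+2·1 = 12
gcd(6,1,3,3,1,2) = 1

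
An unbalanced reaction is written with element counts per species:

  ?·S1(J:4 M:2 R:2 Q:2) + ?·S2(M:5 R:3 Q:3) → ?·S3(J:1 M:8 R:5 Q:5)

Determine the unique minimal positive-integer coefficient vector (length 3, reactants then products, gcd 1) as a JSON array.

Coefficients: [1, 6, 4]

J: 1·4+6·0 = 4 | 4·1 = 4
M: 1·2+6·5 = 32 | 4·8 = 32
R: 1·2+6·3 = 20 | 4·5 = 20
Q: 1·2+6·3 = 20 | 4·5 = 20
gcd(1,6,4) = 1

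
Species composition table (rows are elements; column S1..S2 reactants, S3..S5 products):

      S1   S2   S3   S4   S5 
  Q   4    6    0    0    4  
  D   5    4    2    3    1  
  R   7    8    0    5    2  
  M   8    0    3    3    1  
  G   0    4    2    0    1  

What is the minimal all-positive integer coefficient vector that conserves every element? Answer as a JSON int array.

Coefficients: [3, 2, 1, 5, 6]

Q: 3·4+2·6 = 24 | 1·0+5·0+6·4 = 24
D: 3·5+2·4 = 23 | 1·2+5·3+6·1 = 23
R: 3·7+2·8 = 37 | 1·0+5·5+6·2 = 37
M: 3·8+2·0 = 24 | 1·3+5·3+6·1 = 24
G: 3·0+2·4 = 8 | 1·2+5·0+6·1 = 8
gcd(3,2,1,5,6) = 1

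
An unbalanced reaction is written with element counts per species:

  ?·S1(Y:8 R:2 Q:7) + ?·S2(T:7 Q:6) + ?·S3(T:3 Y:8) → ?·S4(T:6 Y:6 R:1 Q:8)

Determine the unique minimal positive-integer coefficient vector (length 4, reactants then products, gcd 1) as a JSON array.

T: 2·0+3·7+1·3 = 24 | 4·6 = 24
Y: 2·8+3·0+1·8 = 24 | 4·6 = 24
R: 2·2+3·0+1·0 = 4 | 4·1 = 4
Q: 2·7+3·6+1·0 = 32 | 4·8 = 32
gcd(2,3,1,4) = 1

Coefficients: [2, 3, 1, 4]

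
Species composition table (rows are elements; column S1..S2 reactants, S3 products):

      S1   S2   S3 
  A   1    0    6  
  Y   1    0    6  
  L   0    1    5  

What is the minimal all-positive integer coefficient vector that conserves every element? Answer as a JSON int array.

Coefficients: [6, 5, 1]

A: 6·1+5·0 = 6 | 1·6 = 6
Y: 6·1+5·0 = 6 | 1·6 = 6
L: 6·0+5·1 = 5 | 1·5 = 5
gcd(6,5,1) = 1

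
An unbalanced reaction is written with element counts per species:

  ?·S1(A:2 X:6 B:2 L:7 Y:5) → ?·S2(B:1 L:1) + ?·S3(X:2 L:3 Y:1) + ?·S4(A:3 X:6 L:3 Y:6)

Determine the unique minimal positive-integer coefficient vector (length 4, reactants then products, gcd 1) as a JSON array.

A: 3·2 = 6 | 6·0+3·0+2·3 = 6
X: 3·6 = 18 | 6·0+3·2+2·6 = 18
B: 3·2 = 6 | 6·1+3·0+2·0 = 6
L: 3·7 = 21 | 6·1+3·3+2·3 = 21
Y: 3·5 = 15 | 6·0+3·1+2·6 = 15
gcd(3,6,3,2) = 1

Coefficients: [3, 6, 3, 2]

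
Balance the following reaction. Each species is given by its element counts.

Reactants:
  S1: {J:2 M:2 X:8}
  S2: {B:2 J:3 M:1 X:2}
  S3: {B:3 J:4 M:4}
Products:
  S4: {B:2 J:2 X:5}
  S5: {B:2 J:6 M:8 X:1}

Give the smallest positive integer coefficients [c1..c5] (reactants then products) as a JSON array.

Coefficients: [3, 2, 4, 5, 3]

B: 3·0+2·2+4·3 = 16 | 5·2+3·2 = 16
J: 3·2+2·3+4·4 = 28 | 5·2+3·6 = 28
M: 3·2+2·1+4·4 = 24 | 5·0+3·8 = 24
X: 3·8+2·2+4·0 = 28 | 5·5+3·1 = 28
gcd(3,2,4,5,3) = 1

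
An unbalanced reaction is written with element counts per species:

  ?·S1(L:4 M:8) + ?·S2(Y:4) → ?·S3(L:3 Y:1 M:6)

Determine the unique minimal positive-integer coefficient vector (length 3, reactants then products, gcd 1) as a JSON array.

Coefficients: [3, 1, 4]

L: 3·4+1·0 = 12 | 4·3 = 12
Y: 3·0+1·4 = 4 | 4·1 = 4
M: 3·8+1·0 = 24 | 4·6 = 24
gcd(3,1,4) = 1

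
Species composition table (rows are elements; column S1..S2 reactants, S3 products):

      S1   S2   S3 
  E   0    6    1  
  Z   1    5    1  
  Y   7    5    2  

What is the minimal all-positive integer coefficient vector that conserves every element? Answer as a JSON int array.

E: 1·0+1·6 = 6 | 6·1 = 6
Z: 1·1+1·5 = 6 | 6·1 = 6
Y: 1·7+1·5 = 12 | 6·2 = 12
gcd(1,1,6) = 1

Coefficients: [1, 1, 6]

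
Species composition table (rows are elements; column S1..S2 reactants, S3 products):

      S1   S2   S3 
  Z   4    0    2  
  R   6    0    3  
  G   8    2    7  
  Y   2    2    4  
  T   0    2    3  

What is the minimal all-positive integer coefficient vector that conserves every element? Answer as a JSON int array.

Z: 1·4+3·0 = 4 | 2·2 = 4
R: 1·6+3·0 = 6 | 2·3 = 6
G: 1·8+3·2 = 14 | 2·7 = 14
Y: 1·2+3·2 = 8 | 2·4 = 8
T: 1·0+3·2 = 6 | 2·3 = 6
gcd(1,3,2) = 1

Coefficients: [1, 3, 2]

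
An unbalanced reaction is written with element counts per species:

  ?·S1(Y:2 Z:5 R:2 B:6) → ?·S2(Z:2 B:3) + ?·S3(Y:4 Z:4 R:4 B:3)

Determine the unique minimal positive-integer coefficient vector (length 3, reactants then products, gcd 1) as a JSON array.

Coefficients: [2, 3, 1]

Y: 2·2 = 4 | 3·0+1·4 = 4
Z: 2·5 = 10 | 3·2+1·4 = 10
R: 2·2 = 4 | 3·0+1·4 = 4
B: 2·6 = 12 | 3·3+1·3 = 12
gcd(2,3,1) = 1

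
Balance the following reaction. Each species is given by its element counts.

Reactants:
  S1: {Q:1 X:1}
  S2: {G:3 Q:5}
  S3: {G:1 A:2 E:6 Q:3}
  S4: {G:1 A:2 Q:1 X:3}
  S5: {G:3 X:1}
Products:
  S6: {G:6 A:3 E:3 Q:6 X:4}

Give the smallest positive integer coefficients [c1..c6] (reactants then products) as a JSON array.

G: 1·0+4·3+3·1+6·1+5·3 = 36 | 6·6 = 36
A: 1·0+4·0+3·2+6·2+5·0 = 18 | 6·3 = 18
E: 1·0+4·0+3·6+6·0+5·0 = 18 | 6·3 = 18
Q: 1·1+4·5+3·3+6·1+5·0 = 36 | 6·6 = 36
X: 1·1+4·0+3·0+6·3+5·1 = 24 | 6·4 = 24
gcd(1,4,3,6,5,6) = 1

Coefficients: [1, 4, 3, 6, 5, 6]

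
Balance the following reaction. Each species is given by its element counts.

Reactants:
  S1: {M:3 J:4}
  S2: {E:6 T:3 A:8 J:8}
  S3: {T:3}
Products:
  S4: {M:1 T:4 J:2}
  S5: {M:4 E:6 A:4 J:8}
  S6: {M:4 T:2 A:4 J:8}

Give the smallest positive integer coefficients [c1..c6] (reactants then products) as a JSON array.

Coefficients: [4, 1, 5, 4, 1, 1]

M: 4·3+1·0+5·0 = 12 | 4·1+1·4+1·4 = 12
E: 4·0+1·6+5·0 = 6 | 4·0+1·6+1·0 = 6
T: 4·0+1·3+5·3 = 18 | 4·4+1·0+1·2 = 18
A: 4·0+1·8+5·0 = 8 | 4·0+1·4+1·4 = 8
J: 4·4+1·8+5·0 = 24 | 4·2+1·8+1·8 = 24
gcd(4,1,5,4,1,1) = 1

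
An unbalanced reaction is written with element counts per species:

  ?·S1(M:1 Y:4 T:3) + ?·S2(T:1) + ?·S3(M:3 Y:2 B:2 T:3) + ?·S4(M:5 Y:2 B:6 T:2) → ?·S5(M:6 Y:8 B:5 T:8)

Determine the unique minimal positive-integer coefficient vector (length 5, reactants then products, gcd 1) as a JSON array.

M: 6·1+5·0+1·3+3·5 = 24 | 4·6 = 24
Y: 6·4+5·0+1·2+3·2 = 32 | 4·8 = 32
B: 6·0+5·0+1·2+3·6 = 20 | 4·5 = 20
T: 6·3+5·1+1·3+3·2 = 32 | 4·8 = 32
gcd(6,5,1,3,4) = 1

Coefficients: [6, 5, 1, 3, 4]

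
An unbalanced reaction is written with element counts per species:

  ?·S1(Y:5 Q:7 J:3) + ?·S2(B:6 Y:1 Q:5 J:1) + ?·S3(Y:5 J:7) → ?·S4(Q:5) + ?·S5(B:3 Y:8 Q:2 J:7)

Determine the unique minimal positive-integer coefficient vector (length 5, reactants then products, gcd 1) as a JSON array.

Coefficients: [2, 1, 1, 3, 2]

B: 2·0+1·6+1·0 = 6 | 3·0+2·3 = 6
Y: 2·5+1·1+1·5 = 16 | 3·0+2·8 = 16
Q: 2·7+1·5+1·0 = 19 | 3·5+2·2 = 19
J: 2·3+1·1+1·7 = 14 | 3·0+2·7 = 14
gcd(2,1,1,3,2) = 1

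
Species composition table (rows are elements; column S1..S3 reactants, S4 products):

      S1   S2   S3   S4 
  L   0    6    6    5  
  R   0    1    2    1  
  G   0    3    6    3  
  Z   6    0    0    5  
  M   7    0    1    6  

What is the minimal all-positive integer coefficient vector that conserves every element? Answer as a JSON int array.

Coefficients: [5, 4, 1, 6]

L: 5·0+4·6+1·6 = 30 | 6·5 = 30
R: 5·0+4·1+1·2 = 6 | 6·1 = 6
G: 5·0+4·3+1·6 = 18 | 6·3 = 18
Z: 5·6+4·0+1·0 = 30 | 6·5 = 30
M: 5·7+4·0+1·1 = 36 | 6·6 = 36
gcd(5,4,1,6) = 1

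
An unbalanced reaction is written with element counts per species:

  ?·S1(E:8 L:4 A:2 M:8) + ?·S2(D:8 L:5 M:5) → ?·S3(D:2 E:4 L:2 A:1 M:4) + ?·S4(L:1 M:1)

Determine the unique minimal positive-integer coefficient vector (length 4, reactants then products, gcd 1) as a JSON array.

Coefficients: [2, 1, 4, 5]

D: 2·0+1·8 = 8 | 4·2+5·0 = 8
E: 2·8+1·0 = 16 | 4·4+5·0 = 16
L: 2·4+1·5 = 13 | 4·2+5·1 = 13
A: 2·2+1·0 = 4 | 4·1+5·0 = 4
M: 2·8+1·5 = 21 | 4·4+5·1 = 21
gcd(2,1,4,5) = 1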